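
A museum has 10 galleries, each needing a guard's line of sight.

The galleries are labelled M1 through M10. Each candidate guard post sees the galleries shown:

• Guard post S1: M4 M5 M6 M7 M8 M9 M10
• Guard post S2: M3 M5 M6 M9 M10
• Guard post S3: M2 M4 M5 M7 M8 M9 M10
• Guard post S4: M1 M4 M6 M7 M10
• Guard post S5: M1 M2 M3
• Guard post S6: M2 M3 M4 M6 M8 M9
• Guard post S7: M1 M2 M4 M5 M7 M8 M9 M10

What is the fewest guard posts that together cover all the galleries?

2

S2 and S7 together: S2 ∪ S7 = {M1, M2, M3, M4, M5, M6, M7, M8, M9, M10} — every gallery is covered.
No single guard post has all 10 galleries (the largest, S7, has 8), so 2 is optimal.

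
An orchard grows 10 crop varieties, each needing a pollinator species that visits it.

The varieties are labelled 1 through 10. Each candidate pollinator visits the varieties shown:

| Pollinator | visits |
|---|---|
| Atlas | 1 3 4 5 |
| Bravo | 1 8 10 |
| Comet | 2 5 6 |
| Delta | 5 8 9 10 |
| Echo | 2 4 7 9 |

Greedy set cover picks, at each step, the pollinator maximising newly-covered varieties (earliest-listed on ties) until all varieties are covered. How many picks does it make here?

Greedy: pick Atlas (covers 4 new) → pick Delta (covers 3 new) → pick Comet (covers 2 new) → pick Echo (covers 1 new). Total picks: 4.

4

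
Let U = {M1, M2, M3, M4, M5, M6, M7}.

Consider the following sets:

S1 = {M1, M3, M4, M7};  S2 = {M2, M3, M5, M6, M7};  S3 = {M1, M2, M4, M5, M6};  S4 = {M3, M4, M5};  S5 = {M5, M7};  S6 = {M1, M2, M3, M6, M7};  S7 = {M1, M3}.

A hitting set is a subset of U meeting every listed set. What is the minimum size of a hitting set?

H = {M1, M5} meets every set (each contains at least one member of H), and |H| = 2.
The sets S5, S7 are pairwise disjoint, so any hitting set needs a separate item for each — at least 2. Hence 2 is optimal.

2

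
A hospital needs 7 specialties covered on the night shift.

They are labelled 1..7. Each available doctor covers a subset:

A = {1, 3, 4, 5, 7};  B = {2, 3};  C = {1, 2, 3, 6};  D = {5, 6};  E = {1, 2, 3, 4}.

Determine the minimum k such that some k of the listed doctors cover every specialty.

2

Take {A, C}. Their union is {1, 2, 3, 4, 5, 6, 7}, which is all 7 specialties.
No single doctor has all 7 specialties (the largest, A, has 5), so 2 is optimal.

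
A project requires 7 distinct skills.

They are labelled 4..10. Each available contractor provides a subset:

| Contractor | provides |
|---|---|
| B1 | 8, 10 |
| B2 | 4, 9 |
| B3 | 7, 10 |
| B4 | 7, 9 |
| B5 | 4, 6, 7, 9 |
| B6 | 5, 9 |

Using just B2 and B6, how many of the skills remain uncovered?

Union of B2, B6 = {4, 5, 9}.
Not covered: 6, 7, 8, 10 — 4 skills.

4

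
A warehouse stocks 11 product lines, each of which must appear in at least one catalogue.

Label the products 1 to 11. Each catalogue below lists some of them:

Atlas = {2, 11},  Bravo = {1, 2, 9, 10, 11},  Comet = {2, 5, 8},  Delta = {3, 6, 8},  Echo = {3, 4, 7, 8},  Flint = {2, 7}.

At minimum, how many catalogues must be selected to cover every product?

4

Take {Bravo, Comet, Delta, Echo}. Their union is {1, 2, 3, 4, 5, 6, 7, 8, 9, 10, 11}, which is all 11 products.
No 3 of the 6 catalogues cover everything (all 20 combinations miss at least one product), so 4 is optimal.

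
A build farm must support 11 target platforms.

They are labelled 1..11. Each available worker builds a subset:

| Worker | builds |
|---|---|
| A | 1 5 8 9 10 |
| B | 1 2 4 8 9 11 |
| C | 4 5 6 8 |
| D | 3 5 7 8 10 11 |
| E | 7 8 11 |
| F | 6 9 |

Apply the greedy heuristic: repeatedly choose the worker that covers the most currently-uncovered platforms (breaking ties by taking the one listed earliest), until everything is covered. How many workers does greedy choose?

3

Greedy: pick B (covers 6 new) → pick D (covers 4 new) → pick C (covers 1 new). Total picks: 3.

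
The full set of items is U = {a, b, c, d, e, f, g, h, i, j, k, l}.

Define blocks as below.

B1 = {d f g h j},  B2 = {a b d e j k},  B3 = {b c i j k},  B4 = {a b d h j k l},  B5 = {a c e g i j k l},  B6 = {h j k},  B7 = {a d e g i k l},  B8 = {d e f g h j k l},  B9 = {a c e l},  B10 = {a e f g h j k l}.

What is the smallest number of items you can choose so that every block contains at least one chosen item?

2

The 2 items {a, j} hit every block.
The blocks B1, B9 are pairwise disjoint, so any hitting set needs a separate item for each — at least 2. Hence 2 is optimal.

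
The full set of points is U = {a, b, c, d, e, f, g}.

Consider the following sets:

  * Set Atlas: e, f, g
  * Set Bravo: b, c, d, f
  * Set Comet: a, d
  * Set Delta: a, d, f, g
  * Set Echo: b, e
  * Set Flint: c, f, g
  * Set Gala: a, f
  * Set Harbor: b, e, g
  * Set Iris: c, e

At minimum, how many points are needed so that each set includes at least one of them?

The 3 points {a, e, f} hit every set.
The sets Comet, Echo, Flint are pairwise disjoint, so any hitting set needs a separate point for each — at least 3. Hence 3 is optimal.

3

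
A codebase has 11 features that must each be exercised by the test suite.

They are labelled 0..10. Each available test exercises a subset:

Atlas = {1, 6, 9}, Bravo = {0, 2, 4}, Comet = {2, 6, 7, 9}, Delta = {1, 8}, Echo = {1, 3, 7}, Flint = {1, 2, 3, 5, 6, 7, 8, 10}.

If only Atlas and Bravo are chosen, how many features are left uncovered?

Union of Atlas, Bravo = {0, 1, 2, 4, 6, 9}.
Not covered: 3, 5, 7, 8, 10 — 5 features.

5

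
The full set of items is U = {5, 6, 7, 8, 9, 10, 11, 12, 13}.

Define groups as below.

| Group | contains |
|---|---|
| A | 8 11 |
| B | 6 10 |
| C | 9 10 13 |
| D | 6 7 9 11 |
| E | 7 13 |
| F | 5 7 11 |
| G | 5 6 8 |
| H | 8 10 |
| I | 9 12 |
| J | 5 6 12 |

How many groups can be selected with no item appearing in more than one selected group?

4

A, B, E, I are pairwise disjoint (A={8,11}; B={6,10}; E={7,13}; I={9,12}).
Every remaining group overlaps one of these, and no 5 of the listed groups are pairwise disjoint, so 4 is the maximum.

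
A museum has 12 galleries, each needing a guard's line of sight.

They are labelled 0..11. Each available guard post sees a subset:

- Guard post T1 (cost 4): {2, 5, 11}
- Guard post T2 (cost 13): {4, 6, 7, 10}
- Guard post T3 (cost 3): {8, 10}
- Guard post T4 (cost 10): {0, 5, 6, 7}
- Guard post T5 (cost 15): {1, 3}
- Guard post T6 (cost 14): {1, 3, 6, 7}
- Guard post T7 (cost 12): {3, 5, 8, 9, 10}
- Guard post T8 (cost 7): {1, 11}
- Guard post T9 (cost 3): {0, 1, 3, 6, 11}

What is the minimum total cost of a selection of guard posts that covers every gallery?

T1, T2, T7, T9 together cover every gallery (T1 ∪ T2 ∪ T7 ∪ T9 = {0, 1, 2, 3, 4, 5, 6, 7, 8, 9, 10, 11}); total cost 4 + 13 + 12 + 3 = 32.
The greedy pick T9, T3, T1, T2, T7 costs 35; no covering selection beats 32.

32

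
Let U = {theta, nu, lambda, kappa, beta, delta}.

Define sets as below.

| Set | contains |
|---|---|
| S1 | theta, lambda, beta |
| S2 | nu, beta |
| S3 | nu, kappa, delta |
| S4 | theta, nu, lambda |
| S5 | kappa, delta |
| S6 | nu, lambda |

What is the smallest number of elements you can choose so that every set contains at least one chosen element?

The 3 elements {theta, nu, kappa} hit every set.
No choice of 2 elements meets every set, so 3 is the minimum.

3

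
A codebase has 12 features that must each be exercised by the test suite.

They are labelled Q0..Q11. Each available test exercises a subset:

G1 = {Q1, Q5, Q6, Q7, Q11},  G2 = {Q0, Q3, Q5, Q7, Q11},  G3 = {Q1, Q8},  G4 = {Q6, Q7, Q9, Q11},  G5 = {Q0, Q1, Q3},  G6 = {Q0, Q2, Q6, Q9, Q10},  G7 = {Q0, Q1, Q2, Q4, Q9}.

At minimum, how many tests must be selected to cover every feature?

Take {G2, G3, G6, G7}. Their union is {Q0, Q1, Q2, Q3, Q4, Q5, Q6, Q7, Q8, Q9, Q10, Q11}, which is all 12 features.
No 3 of the 7 tests cover everything (all 35 combinations miss at least one feature), so 4 is optimal.

4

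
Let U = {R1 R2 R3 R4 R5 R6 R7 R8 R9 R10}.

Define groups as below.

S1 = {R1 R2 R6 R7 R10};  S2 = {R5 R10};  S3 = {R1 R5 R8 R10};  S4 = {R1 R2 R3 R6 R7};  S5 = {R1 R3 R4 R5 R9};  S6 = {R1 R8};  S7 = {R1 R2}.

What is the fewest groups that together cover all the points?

3

S1 and S3 and S5 together: S1 ∪ S3 ∪ S5 = {R1, R2, R3, R4, R5, R6, R7, R8, R9, R10} — every point is covered.
Only S5 contains R4, so S5 is forced; the remaining 5 points need at least 2 more groups (each remaining group adds at most 4) — so at least 3 groups are needed, and 3 is optimal.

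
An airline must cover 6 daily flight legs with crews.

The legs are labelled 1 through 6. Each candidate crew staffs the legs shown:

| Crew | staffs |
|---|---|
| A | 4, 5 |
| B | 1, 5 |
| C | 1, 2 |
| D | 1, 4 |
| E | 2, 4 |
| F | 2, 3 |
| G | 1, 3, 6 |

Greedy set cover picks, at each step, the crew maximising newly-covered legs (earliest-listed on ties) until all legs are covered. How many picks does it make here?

Greedy: pick G (covers 3 new) → pick A (covers 2 new) → pick C (covers 1 new). Total picks: 3.

3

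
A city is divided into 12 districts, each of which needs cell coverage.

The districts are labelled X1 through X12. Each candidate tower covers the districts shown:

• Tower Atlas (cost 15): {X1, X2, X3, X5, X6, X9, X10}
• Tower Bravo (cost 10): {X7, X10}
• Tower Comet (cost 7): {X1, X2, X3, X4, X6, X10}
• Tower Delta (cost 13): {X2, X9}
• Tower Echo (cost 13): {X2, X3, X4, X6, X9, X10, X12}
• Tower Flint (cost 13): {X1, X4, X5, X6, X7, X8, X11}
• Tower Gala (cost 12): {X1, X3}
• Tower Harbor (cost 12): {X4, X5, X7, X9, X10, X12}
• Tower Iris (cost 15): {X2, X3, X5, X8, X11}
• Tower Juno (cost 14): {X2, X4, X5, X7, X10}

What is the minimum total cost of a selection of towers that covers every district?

Echo, Flint together cover every district (Echo ∪ Flint = {X1, X2, X3, X4, X5, X6, X7, X8, X9, X10, X11, X12}); total cost 13 + 13 = 26.
The greedy pick Comet, Harbor, Flint costs 32; no covering selection beats 26.

26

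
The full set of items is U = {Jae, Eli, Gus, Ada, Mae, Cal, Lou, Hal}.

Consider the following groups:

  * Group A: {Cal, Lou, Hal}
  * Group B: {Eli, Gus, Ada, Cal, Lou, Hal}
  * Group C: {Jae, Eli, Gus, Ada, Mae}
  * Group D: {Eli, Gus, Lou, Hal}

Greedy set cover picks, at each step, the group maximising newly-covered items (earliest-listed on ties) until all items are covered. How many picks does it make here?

Greedy: pick B (covers 6 new) → pick C (covers 2 new). Total picks: 2.

2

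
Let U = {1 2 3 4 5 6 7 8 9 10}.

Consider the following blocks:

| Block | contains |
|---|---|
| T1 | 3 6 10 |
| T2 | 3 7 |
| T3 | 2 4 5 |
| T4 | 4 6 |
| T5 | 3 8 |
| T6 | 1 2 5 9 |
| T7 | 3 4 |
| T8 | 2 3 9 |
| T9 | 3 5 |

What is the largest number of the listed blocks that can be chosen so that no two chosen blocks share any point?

T2, T4, T6 are pairwise disjoint (T2={3,7}; T4={4,6}; T6={1,2,5,9}).
Every remaining block overlaps one of these, and no 4 of the listed blocks are pairwise disjoint, so 3 is the maximum.

3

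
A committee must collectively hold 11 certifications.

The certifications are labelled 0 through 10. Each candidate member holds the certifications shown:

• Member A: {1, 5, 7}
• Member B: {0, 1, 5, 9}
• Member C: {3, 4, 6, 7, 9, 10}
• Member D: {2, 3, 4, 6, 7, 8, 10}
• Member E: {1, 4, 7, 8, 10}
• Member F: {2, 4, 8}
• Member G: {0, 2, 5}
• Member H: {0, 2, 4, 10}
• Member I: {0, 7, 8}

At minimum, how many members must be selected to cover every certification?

2

B and D together: B ∪ D = {0, 1, 2, 3, 4, 5, 6, 7, 8, 9, 10} — every certification is covered.
No single member has all 11 certifications (the largest, D, has 7), so 2 is optimal.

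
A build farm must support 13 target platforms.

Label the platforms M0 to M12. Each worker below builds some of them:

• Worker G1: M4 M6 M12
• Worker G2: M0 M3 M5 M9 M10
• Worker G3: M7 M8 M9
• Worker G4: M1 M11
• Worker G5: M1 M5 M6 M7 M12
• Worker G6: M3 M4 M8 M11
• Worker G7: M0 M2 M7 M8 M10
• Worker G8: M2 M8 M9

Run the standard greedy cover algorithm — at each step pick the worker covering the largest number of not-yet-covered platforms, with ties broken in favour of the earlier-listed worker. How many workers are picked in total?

4

Greedy: pick G2 (covers 5 new) → pick G5 (covers 4 new) → pick G6 (covers 3 new) → pick G7 (covers 1 new). Total picks: 4.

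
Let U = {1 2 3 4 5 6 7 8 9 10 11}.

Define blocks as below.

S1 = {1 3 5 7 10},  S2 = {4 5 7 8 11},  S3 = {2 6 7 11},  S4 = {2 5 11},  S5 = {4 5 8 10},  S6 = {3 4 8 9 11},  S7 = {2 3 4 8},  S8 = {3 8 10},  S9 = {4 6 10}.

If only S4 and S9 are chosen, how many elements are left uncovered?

Union of S4, S9 = {2, 4, 5, 6, 10, 11}.
Not covered: 1, 3, 7, 8, 9 — 5 elements.

5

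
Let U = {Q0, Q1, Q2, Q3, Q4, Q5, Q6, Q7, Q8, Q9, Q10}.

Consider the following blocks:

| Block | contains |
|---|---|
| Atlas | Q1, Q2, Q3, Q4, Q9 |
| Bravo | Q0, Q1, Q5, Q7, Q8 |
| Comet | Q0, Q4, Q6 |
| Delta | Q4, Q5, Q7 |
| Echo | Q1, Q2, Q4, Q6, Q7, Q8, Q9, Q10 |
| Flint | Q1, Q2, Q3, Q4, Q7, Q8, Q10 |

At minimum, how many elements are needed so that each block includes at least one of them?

2

Take H = {Q4, Q5}. Each listed block contains at least one of these, so H is a hitting set of size 2.
No single element lies in every block, so at least 2 are needed and 2 is optimal.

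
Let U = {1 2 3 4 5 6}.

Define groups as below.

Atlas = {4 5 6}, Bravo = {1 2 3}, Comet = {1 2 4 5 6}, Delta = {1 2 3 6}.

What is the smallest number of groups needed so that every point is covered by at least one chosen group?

Take {Atlas, Bravo}. Their union is {1, 2, 3, 4, 5, 6}, which is all 6 points.
No single group has all 6 points (the largest, Comet, has 5), so 2 is optimal.

2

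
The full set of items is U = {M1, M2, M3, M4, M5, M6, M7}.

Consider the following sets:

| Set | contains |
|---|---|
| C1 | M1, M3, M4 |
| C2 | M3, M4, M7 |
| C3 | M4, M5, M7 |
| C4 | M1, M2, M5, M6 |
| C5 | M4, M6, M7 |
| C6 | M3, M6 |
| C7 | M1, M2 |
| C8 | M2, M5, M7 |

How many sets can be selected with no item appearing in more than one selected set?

C3, C6, C7 are pairwise disjoint (C3={M4,M5,M7}; C6={M3,M6}; C7={M1,M2}).
Every remaining set overlaps one of these, and no 4 of the listed sets are pairwise disjoint, so 3 is the maximum.

3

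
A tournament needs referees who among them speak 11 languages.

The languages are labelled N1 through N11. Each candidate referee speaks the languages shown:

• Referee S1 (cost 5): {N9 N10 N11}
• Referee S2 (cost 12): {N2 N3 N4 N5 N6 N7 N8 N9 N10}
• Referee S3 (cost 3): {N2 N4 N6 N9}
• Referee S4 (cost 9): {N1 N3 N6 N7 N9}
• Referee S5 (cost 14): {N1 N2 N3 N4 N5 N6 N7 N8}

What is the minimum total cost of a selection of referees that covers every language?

19

S1, S5 together cover every language (S1 ∪ S5 = {N1, N2, N3, N4, N5, N6, N7, N8, N9, N10, N11}); total cost 5 + 14 = 19.
The greedy pick S3, S2, S1, S4 costs 29; no covering selection beats 19.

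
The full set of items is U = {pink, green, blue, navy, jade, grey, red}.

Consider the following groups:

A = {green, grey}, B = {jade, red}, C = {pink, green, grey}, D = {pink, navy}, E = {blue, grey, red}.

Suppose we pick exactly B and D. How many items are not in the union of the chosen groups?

3

Union of B, D = {pink, navy, jade, red}.
Not covered: green, blue, grey — 3 items.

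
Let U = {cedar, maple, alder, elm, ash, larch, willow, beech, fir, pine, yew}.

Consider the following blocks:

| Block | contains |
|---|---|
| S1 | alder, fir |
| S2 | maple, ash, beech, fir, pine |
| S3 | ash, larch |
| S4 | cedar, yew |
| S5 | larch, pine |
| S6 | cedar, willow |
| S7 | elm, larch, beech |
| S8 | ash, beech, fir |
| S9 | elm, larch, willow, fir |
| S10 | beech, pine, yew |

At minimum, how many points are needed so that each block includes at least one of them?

The 4 points {larch, willow, fir, yew} hit every block.
The blocks S1, S3, S6, S10 are pairwise disjoint, so any hitting set needs a separate point for each — at least 4. Hence 4 is optimal.

4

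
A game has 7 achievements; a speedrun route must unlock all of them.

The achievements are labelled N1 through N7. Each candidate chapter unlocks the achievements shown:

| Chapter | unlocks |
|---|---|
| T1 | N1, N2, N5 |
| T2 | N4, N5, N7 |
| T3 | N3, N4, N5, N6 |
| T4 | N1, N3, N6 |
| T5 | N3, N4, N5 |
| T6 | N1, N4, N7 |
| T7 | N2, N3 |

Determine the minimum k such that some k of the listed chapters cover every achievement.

3

T1 and T3 and T6 together: T1 ∪ T3 ∪ T6 = {N1, N2, N3, N4, N5, N6, N7} — every achievement is covered.
No 2 of the 7 chapters cover everything (all 21 combinations miss at least one achievement), so 3 is optimal.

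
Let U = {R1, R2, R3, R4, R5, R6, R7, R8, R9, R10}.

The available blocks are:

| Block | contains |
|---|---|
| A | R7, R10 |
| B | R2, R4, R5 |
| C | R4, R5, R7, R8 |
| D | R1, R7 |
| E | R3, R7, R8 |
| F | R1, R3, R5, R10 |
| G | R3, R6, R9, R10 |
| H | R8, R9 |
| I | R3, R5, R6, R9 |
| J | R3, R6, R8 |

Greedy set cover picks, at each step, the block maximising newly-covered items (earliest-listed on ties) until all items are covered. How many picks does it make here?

4

Greedy: pick C (covers 4 new) → pick G (covers 4 new) → pick B (covers 1 new) → pick D (covers 1 new). Total picks: 4.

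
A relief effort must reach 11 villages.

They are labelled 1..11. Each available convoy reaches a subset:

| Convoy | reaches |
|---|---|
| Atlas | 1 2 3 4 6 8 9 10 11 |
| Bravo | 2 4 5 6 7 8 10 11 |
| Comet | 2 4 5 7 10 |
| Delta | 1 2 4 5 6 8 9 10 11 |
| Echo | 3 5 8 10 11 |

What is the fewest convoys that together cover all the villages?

2

Take {Atlas, Comet}. Their union is {1, 2, 3, 4, 5, 6, 7, 8, 9, 10, 11}, which is all 11 villages.
No single convoy has all 11 villages (the largest, Atlas, has 9), so 2 is optimal.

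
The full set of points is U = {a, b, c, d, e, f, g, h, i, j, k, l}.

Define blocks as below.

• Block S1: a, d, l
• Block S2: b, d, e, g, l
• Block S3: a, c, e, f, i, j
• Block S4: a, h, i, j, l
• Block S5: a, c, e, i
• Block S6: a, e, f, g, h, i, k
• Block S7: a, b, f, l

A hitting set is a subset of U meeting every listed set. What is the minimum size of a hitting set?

2

T = {a, l} meets every block (each contains at least one member of T), and |T| = 2.
No single point lies in every block, so at least 2 are needed and 2 is optimal.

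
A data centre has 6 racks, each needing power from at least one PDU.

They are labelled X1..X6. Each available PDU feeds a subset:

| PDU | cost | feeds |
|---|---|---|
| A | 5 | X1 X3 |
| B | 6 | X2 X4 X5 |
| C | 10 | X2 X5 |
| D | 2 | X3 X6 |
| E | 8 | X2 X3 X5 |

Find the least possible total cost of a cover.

A, B, D together cover every rack (A ∪ B ∪ D = {X1, X2, X3, X4, X5, X6}); total cost 5 + 6 + 2 = 13.
No covering selection has total cost below 13.

13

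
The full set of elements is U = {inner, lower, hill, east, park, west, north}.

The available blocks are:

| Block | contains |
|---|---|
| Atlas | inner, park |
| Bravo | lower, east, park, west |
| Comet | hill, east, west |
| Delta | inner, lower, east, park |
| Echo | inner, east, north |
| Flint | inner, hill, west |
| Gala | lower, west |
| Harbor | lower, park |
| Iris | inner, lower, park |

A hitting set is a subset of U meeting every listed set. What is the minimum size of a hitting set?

Take H = {inner, lower, east}. Each listed block contains at least one of these, so H is a hitting set of size 3.
No choice of 2 elements meets every block, so 3 is the minimum.

3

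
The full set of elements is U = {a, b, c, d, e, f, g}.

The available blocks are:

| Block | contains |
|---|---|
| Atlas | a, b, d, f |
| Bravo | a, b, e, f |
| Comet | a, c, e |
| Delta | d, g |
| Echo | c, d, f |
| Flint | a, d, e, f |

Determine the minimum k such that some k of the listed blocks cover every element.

3

Atlas and Comet and Delta together: Atlas ∪ Comet ∪ Delta = {a, b, c, d, e, f, g} — every element is covered.
Only Delta contains g, so Delta is forced; the remaining 5 elements need at least 2 more blocks (each remaining block adds at most 4) — so at least 3 blocks are needed, and 3 is optimal.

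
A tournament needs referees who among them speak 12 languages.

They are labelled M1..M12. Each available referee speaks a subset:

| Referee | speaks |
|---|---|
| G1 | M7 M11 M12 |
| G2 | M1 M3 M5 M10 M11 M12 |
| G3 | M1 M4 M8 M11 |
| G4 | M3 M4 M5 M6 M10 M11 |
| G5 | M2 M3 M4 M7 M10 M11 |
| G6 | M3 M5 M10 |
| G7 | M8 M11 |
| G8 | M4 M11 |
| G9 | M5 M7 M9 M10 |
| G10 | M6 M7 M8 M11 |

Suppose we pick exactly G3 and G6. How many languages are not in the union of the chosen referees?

Union of G3, G6 = {M1, M3, M4, M5, M8, M10, M11}.
Not covered: M2, M6, M7, M9, M12 — 5 languages.

5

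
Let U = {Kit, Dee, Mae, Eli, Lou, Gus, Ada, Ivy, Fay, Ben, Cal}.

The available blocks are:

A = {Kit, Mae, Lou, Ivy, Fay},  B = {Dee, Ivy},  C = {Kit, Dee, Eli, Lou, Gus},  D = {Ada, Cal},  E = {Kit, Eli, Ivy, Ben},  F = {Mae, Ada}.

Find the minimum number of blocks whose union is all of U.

A, C, D, and E cover everything between them: the union {Kit, Dee, Mae, Eli, Lou, Gus, Ada, Ivy, Fay, Ben, Cal} is all of U.
Only E contains Ben, so E is forced; the remaining 7 items need at least 3 more blocks (each remaining block adds at most 3) — so at least 4 blocks are needed, and 4 is optimal.

4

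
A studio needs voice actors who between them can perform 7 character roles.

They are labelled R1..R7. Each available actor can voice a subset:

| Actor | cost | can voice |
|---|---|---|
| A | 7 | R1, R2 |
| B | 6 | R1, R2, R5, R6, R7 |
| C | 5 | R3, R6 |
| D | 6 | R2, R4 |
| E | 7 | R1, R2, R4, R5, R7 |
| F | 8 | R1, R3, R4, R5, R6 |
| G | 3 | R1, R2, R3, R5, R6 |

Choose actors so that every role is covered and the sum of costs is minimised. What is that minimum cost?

E, G together cover every role (E ∪ G = {R1, R2, R3, R4, R5, R6, R7}); total cost 7 + 3 = 10.
No covering selection has total cost below 10.

10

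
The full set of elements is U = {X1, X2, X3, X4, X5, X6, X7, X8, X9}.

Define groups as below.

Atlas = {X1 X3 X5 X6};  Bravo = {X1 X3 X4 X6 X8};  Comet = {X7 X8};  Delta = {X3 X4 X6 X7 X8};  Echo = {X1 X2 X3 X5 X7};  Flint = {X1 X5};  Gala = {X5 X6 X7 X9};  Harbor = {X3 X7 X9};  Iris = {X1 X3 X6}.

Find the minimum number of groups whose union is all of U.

Delta and Echo and Gala together: Delta ∪ Echo ∪ Gala = {X1, X2, X3, X4, X5, X6, X7, X8, X9} — every element is covered.
Only Echo contains X2, so Echo is forced; the remaining 4 elements need at least 2 more groups (each remaining group adds at most 3) — so at least 3 groups are needed, and 3 is optimal.

3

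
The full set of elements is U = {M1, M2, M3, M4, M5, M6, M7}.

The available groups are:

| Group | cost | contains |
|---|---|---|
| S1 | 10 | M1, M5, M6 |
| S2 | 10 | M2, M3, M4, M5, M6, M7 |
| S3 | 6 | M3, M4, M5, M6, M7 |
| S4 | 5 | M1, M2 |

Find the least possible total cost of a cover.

S3, S4 together cover every element (S3 ∪ S4 = {M1, M2, M3, M4, M5, M6, M7}); total cost 6 + 5 = 11.
No covering selection has total cost below 11.

11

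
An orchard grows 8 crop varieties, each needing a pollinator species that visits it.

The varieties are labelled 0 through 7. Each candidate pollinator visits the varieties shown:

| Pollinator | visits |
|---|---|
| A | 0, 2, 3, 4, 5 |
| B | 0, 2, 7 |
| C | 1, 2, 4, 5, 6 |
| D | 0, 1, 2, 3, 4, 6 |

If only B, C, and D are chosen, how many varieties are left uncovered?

0

Union of B, C, D = {0, 1, 2, 3, 4, 5, 6, 7} — that's every variety, so 0 are uncovered.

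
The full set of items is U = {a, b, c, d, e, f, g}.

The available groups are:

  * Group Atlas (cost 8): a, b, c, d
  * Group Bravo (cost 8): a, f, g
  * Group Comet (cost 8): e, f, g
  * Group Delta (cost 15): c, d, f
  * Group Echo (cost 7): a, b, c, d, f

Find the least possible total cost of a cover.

Comet, Echo together cover every item (Comet ∪ Echo = {a, b, c, d, e, f, g}); total cost 8 + 7 = 15.
No covering selection has total cost below 15.

15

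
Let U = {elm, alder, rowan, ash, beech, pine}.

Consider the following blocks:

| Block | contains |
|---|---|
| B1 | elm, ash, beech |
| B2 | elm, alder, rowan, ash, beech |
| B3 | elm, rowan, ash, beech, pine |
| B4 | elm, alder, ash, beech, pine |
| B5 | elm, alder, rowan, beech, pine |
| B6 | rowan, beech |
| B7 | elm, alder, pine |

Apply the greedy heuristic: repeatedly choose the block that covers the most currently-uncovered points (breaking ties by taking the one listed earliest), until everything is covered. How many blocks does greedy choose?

2

Greedy: pick B2 (covers 5 new) → pick B3 (covers 1 new). Total picks: 2.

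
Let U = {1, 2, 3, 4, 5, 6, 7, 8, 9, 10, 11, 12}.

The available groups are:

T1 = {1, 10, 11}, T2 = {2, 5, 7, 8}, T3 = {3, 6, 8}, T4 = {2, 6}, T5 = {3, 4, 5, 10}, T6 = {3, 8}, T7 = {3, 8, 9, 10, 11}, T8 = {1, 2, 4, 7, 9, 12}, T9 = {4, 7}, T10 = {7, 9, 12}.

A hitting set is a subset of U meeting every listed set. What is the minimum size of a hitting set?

The 4 elements {3, 6, 7, 11} hit every group.
The groups T1, T4, T6, T9 are pairwise disjoint, so any hitting set needs a separate element for each — at least 4. Hence 4 is optimal.

4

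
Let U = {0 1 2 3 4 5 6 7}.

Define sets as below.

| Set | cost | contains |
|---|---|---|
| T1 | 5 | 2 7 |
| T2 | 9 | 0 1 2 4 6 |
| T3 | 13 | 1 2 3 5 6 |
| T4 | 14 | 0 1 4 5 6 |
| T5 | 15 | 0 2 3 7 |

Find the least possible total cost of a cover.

27

T1, T2, T3 together cover every element (T1 ∪ T2 ∪ T3 = {0, 1, 2, 3, 4, 5, 6, 7}); total cost 5 + 9 + 13 = 27.
No covering selection has total cost below 27.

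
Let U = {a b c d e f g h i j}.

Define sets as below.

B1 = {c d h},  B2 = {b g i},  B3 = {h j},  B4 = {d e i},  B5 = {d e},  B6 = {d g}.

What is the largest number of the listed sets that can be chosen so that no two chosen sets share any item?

3

B2, B3, B5 are pairwise disjoint (B2={b,g,i}; B3={h,j}; B5={d,e}).
Every remaining set overlaps one of these, and no 4 of the listed sets are pairwise disjoint, so 3 is the maximum.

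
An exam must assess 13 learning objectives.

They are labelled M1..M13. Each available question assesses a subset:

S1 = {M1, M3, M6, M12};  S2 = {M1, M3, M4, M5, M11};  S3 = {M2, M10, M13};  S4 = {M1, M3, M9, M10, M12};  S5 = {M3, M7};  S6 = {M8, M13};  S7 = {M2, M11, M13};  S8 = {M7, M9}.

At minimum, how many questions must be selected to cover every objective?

5

S1 and S2 and S3 and S6 and S8 together: S1 ∪ S2 ∪ S3 ∪ S6 ∪ S8 = {M1, M2, M3, M4, M5, M6, M7, M8, M9, M10, M11, M12, M13} — every objective is covered.
No 4 of the 8 questions cover everything (all 70 combinations miss at least one objective), so 5 is optimal.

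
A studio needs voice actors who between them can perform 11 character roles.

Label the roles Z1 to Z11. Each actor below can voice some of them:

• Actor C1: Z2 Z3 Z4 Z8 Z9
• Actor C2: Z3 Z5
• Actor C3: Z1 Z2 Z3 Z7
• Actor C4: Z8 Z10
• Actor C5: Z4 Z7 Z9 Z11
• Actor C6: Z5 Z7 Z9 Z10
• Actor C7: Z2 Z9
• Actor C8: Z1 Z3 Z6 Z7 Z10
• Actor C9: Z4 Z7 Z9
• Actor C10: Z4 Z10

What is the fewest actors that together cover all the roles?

4

Take {C1, C2, C5, C8}. Their union is {Z1, Z2, Z3, Z4, Z5, Z6, Z7, Z8, Z9, Z10, Z11}, which is all 11 roles.
No 3 of the 10 actors cover everything (all 120 combinations miss at least one role), so 4 is optimal.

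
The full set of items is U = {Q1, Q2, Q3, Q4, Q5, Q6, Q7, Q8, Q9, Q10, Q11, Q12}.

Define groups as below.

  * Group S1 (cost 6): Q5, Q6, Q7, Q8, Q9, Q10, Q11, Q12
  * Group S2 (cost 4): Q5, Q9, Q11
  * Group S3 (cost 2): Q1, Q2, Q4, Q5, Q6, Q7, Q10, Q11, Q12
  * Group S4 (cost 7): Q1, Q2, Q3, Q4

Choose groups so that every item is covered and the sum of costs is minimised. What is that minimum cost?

S1, S4 together cover every item (S1 ∪ S4 = {Q1, Q2, Q3, Q4, Q5, Q6, Q7, Q8, Q9, Q10, Q11, Q12}); total cost 6 + 7 = 13.
The greedy pick S3, S1, S4 costs 15; no covering selection beats 13.

13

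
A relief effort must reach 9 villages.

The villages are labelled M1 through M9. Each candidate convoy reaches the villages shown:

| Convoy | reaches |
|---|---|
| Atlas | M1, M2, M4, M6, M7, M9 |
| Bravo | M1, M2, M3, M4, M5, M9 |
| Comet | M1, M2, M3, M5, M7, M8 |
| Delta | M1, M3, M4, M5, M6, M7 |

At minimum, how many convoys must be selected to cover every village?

2

Atlas and Comet together: Atlas ∪ Comet = {M1, M2, M3, M4, M5, M6, M7, M8, M9} — every village is covered.
No single convoy has all 9 villages (the largest, Atlas, has 6), so 2 is optimal.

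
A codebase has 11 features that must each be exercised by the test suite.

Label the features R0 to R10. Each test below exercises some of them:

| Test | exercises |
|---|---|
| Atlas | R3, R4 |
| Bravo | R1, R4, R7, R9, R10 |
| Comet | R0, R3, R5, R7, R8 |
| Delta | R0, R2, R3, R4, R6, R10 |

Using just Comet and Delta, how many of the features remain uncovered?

Union of Comet, Delta = {R0, R2, R3, R4, R5, R6, R7, R8, R10}.
Not covered: R1, R9 — 2 features.

2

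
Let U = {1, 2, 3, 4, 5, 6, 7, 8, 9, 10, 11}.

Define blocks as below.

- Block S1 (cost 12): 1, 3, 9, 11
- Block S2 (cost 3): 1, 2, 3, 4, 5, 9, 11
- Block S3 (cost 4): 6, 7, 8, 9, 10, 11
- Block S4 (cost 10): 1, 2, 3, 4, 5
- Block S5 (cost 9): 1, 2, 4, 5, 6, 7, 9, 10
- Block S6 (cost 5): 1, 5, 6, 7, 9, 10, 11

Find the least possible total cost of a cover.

S2, S3 together cover every point (S2 ∪ S3 = {1, 2, 3, 4, 5, 6, 7, 8, 9, 10, 11}); total cost 3 + 4 = 7.
No covering selection has total cost below 7.

7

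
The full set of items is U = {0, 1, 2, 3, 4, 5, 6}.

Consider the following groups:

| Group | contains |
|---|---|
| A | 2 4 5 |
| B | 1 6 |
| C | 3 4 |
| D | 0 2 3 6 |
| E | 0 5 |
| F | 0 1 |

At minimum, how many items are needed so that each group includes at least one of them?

3

H = {0, 4, 6} meets every group (each contains at least one member of H), and |H| = 3.
The groups B, C, E are pairwise disjoint, so any hitting set needs a separate item for each — at least 3. Hence 3 is optimal.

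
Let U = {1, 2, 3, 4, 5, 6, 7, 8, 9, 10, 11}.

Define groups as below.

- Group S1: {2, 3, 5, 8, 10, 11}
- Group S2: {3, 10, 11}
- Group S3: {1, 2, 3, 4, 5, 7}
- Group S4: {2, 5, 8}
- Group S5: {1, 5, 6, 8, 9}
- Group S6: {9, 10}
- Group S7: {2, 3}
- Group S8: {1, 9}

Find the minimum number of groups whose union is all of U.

3

S2, S3, and S5 cover everything between them: the union {1, 2, 3, 4, 5, 6, 7, 8, 9, 10, 11} is all of U.
Only S3 contains 4, so S3 is forced; the remaining 5 elements need at least 2 more groups (each remaining group adds at most 3) — so at least 3 groups are needed, and 3 is optimal.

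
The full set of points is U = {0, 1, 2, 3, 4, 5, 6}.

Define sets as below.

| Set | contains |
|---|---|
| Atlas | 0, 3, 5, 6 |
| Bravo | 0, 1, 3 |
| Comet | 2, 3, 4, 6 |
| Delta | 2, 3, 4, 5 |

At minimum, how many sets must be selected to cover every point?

3

Bravo and Comet and Delta together: Bravo ∪ Comet ∪ Delta = {0, 1, 2, 3, 4, 5, 6} — every point is covered.
Only Bravo contains 1, so Bravo is forced; the remaining 4 points need at least 2 more sets (each remaining set adds at most 3) — so at least 3 sets are needed, and 3 is optimal.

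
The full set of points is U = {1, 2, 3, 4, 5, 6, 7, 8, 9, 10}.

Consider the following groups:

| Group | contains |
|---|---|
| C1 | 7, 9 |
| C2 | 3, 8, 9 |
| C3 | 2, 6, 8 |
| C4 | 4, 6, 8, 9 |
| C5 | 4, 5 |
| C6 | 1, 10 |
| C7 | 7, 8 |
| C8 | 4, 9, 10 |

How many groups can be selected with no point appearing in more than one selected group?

4

C1, C3, C5, C6 are pairwise disjoint (C1={7,9}; C3={2,6,8}; C5={4,5}; C6={1,10}).
Every remaining group overlaps one of these, and no 5 of the listed groups are pairwise disjoint, so 4 is the maximum.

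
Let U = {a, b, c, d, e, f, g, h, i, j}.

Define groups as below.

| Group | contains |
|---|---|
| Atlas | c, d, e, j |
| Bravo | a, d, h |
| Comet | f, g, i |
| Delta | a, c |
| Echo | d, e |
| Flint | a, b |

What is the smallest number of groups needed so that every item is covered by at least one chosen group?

Atlas and Bravo and Comet and Flint together: Atlas ∪ Bravo ∪ Comet ∪ Flint = {a, b, c, d, e, f, g, h, i, j} — every item is covered.
Only Bravo contains h, so Bravo is forced; the remaining 7 items need at least 3 more groups (each remaining group adds at most 3) — so at least 4 groups are needed, and 4 is optimal.

4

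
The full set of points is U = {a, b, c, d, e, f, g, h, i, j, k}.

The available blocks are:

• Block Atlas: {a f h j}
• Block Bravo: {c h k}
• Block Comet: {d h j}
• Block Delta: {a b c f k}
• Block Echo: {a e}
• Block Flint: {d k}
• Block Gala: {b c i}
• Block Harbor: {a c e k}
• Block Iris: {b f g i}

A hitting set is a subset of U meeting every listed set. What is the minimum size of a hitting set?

4

The 4 points {a, b, j, k} hit every block.
No choice of 3 points meets every block, so 4 is the minimum.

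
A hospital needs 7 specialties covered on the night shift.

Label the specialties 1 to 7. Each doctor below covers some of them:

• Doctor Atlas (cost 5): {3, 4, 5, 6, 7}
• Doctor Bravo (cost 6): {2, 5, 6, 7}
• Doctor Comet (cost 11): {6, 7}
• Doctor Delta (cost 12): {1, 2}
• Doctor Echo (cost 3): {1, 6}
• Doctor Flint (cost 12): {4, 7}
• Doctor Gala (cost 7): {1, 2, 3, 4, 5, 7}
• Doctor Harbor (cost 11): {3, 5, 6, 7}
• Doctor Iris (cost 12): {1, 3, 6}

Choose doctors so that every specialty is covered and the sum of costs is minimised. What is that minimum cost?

Echo, Gala together cover every specialty (Echo ∪ Gala = {1, 2, 3, 4, 5, 6, 7}); total cost 3 + 7 = 10.
The greedy pick Atlas, Echo, Bravo costs 14; no covering selection beats 10.

10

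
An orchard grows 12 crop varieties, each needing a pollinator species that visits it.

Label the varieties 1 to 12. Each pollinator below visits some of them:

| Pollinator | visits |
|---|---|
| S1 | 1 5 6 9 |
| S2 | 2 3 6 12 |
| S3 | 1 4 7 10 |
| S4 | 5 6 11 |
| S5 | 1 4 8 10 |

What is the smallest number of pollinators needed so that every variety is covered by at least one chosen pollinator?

5

S1 and S2 and S3 and S4 and S5 together: S1 ∪ S2 ∪ S3 ∪ S4 ∪ S5 = {1, 2, 3, 4, 5, 6, 7, 8, 9, 10, 11, 12} — every variety is covered.
No 4 of the 5 pollinators cover everything (all 5 combinations miss at least one variety), so 5 is optimal.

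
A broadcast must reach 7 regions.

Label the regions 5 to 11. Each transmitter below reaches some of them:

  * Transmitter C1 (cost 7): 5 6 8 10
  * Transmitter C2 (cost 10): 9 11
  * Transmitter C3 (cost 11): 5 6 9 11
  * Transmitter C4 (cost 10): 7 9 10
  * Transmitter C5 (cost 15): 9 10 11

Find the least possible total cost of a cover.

27

C1, C2, C4 together cover every region (C1 ∪ C2 ∪ C4 = {5, 6, 7, 8, 9, 10, 11}); total cost 7 + 10 + 10 = 27.
No covering selection has total cost below 27.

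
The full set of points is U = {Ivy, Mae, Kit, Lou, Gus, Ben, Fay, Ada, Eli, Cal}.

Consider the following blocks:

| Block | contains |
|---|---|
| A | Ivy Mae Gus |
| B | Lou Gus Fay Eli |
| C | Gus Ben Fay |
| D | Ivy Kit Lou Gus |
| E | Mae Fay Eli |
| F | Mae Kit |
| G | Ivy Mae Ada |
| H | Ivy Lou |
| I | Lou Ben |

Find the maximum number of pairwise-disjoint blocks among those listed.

3

C, F, H are pairwise disjoint (C={Gus,Ben,Fay}; F={Mae,Kit}; H={Ivy,Lou}).
Every remaining block overlaps one of these, and no 4 of the listed blocks are pairwise disjoint, so 3 is the maximum.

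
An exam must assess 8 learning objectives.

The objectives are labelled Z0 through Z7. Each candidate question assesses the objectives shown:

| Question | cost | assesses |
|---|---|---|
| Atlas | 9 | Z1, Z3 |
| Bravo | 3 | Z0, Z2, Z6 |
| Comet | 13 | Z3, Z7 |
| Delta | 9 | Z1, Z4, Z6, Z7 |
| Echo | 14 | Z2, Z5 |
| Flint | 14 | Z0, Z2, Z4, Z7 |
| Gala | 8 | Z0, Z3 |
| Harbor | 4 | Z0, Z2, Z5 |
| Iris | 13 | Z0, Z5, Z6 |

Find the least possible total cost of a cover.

Delta, Gala, Harbor together cover every objective (Delta ∪ Gala ∪ Harbor = {Z0, Z1, Z2, Z3, Z4, Z5, Z6, Z7}); total cost 9 + 8 + 4 = 21.
The greedy pick Bravo, Delta, Harbor, Gala costs 24; no covering selection beats 21.

21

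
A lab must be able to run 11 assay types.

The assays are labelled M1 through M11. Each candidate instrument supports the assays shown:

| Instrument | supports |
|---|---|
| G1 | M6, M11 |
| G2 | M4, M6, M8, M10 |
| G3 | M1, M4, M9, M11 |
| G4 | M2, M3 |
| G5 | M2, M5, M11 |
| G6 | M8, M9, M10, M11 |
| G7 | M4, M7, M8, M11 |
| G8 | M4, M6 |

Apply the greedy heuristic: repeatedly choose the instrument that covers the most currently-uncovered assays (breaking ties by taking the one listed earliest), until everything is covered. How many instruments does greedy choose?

Greedy: pick G2 (covers 4 new) → pick G3 (covers 3 new) → pick G4 (covers 2 new) → pick G5 (covers 1 new) → pick G7 (covers 1 new). Total picks: 5.

5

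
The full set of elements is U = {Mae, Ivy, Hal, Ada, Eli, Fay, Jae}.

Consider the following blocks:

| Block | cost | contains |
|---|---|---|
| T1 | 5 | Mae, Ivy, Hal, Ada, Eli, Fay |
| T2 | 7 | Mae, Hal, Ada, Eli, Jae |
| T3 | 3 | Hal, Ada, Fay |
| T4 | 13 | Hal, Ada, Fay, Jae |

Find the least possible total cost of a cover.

12

T1, T2 together cover every element (T1 ∪ T2 = {Mae, Ivy, Hal, Ada, Eli, Fay, Jae}); total cost 5 + 7 = 12.
No covering selection has total cost below 12.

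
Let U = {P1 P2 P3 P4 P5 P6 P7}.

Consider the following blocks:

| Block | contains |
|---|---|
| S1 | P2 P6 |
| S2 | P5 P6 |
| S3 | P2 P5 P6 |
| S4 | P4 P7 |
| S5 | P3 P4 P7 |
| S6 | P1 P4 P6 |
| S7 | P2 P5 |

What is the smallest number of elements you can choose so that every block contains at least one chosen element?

Take H = {P2, P6, P7}. Each listed block contains at least one of these, so H is a hitting set of size 3.
No choice of 2 elements meets every block, so 3 is the minimum.

3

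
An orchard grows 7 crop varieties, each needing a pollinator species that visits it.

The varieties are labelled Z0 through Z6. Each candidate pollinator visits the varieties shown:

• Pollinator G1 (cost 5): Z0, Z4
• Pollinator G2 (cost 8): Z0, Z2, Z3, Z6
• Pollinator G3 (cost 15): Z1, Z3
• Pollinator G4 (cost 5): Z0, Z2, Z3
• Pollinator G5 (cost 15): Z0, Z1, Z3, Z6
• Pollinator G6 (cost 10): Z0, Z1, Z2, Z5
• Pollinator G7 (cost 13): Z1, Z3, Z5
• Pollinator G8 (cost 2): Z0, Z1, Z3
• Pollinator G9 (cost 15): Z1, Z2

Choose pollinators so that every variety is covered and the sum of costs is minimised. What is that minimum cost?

G1, G2, G6 together cover every variety (G1 ∪ G2 ∪ G6 = {Z0, Z1, Z2, Z3, Z4, Z5, Z6}); total cost 5 + 8 + 10 = 23.
The greedy pick G8, G2, G1, G6 costs 25; no covering selection beats 23.

23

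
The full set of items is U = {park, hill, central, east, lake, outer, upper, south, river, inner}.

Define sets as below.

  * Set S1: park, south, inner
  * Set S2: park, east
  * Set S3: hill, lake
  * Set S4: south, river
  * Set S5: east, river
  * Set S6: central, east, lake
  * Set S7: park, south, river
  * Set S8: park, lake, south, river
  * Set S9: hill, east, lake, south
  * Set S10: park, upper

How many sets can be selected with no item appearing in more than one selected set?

3

S2, S3, S4 are pairwise disjoint (S2={park,east}; S3={hill,lake}; S4={south,river}).
Every remaining set overlaps one of these, and no 4 of the listed sets are pairwise disjoint, so 3 is the maximum.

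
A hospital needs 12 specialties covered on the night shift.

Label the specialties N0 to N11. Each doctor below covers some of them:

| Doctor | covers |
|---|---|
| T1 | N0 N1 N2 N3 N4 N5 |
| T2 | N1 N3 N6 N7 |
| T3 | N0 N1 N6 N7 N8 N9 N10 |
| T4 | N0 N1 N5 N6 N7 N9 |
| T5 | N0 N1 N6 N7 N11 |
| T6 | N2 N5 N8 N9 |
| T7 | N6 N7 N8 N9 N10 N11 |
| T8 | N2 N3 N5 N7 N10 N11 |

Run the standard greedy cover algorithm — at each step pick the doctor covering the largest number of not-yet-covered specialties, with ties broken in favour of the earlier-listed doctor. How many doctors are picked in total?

3

Greedy: pick T3 (covers 7 new) → pick T1 (covers 4 new) → pick T5 (covers 1 new). Total picks: 3.
(The true minimum cover uses only 2 doctors, so greedy is not optimal here.)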